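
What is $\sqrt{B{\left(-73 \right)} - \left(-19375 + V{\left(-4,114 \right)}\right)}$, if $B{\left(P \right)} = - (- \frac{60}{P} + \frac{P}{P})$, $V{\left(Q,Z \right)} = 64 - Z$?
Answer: $\frac{2 \sqrt{25876529}}{73} \approx 139.37$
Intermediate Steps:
$B{\left(P \right)} = -1 + \frac{60}{P}$ ($B{\left(P \right)} = - (- \frac{60}{P} + 1) = - (1 - \frac{60}{P}) = -1 + \frac{60}{P}$)
$\sqrt{B{\left(-73 \right)} - \left(-19375 + V{\left(-4,114 \right)}\right)} = \sqrt{\frac{60 - -73}{-73} + \left(19375 - \left(64 - 114\right)\right)} = \sqrt{- \frac{60 + 73}{73} + \left(19375 - \left(64 - 114\right)\right)} = \sqrt{\left(- \frac{1}{73}\right) 133 + \left(19375 - -50\right)} = \sqrt{- \frac{133}{73} + \left(19375 + 50\right)} = \sqrt{- \frac{133}{73} + 19425} = \sqrt{\frac{1417892}{73}} = \frac{2 \sqrt{25876529}}{73}$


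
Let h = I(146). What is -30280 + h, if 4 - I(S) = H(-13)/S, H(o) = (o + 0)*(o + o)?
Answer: -2210317/73 ≈ -30278.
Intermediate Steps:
H(o) = 2*o² (H(o) = o*(2*o) = 2*o²)
I(S) = 4 - 338/S (I(S) = 4 - 2*(-13)²/S = 4 - 2*169/S = 4 - 338/S)
h = 123/73 (h = 4 - 338/146 = 4 - 338*1/146 = 4 - 169/73 = 123/73 ≈ 1.6849)
-30280 + h = -30280 + 123/73 = -2210317/73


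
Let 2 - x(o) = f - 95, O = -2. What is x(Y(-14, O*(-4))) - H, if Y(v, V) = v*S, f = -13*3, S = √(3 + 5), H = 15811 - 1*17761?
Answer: 2086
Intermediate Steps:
H = -1950 (H = 15811 - 17761 = -1950)
S = 2*√2 (S = √8 = 2*√2 ≈ 2.8284)
f = -39
Y(v, V) = 2*v*√2 (Y(v, V) = v*(2*√2) = 2*v*√2)
x(o) = 136 (x(o) = 2 - (-39 - 95) = 2 - 1*(-134) = 2 + 134 = 136)
x(Y(-14, O*(-4))) - H = 136 - 1*(-1950) = 136 + 1950 = 2086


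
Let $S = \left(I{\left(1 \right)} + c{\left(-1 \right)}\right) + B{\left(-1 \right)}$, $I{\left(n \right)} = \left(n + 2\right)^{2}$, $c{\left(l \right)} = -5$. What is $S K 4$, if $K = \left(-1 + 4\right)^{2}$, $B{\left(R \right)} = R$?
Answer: $108$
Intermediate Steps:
$K = 9$ ($K = 3^{2} = 9$)
$I{\left(n \right)} = \left(2 + n\right)^{2}$
$S = 3$ ($S = \left(\left(2 + 1\right)^{2} - 5\right) - 1 = \left(3^{2} - 5\right) - 1 = \left(9 - 5\right) - 1 = 4 - 1 = 3$)
$S K 4 = 3 \cdot 9 \cdot 4 = 27 \cdot 4 = 108$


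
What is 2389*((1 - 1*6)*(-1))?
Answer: 11945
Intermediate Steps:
2389*((1 - 1*6)*(-1)) = 2389*((1 - 6)*(-1)) = 2389*(-5*(-1)) = 2389*5 = 11945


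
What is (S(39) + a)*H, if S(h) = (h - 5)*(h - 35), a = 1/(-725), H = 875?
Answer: 3450965/29 ≈ 1.1900e+5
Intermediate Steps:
a = -1/725 ≈ -0.0013793
S(h) = (-35 + h)*(-5 + h) (S(h) = (-5 + h)*(-35 + h) = (-35 + h)*(-5 + h))
(S(39) + a)*H = ((175 + 39² - 40*39) - 1/725)*875 = ((175 + 1521 - 1560) - 1/725)*875 = (136 - 1/725)*875 = (98599/725)*875 = 3450965/29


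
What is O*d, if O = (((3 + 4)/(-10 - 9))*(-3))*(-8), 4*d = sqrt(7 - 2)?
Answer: -42*sqrt(5)/19 ≈ -4.9429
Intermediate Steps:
d = sqrt(5)/4 (d = sqrt(7 - 2)/4 = sqrt(5)/4 ≈ 0.55902)
O = -168/19 (O = ((7/(-19))*(-3))*(-8) = ((7*(-1/19))*(-3))*(-8) = -7/19*(-3)*(-8) = (21/19)*(-8) = -168/19 ≈ -8.8421)
O*d = -42*sqrt(5)/19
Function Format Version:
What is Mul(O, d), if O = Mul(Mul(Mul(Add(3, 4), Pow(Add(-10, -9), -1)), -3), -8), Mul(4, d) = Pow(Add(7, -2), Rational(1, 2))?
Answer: Mul(Rational(-42, 19), Pow(5, Rational(1, 2))) ≈ -4.9429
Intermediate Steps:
d = Mul(Rational(1, 4), Pow(5, Rational(1, 2))) (d = Mul(Rational(1, 4), Pow(Add(7, -2), Rational(1, 2))) = Mul(Rational(1, 4), Pow(5, Rational(1, 2))) ≈ 0.55902)
O = Rational(-168, 19) (O = Mul(Mul(Mul(7, Pow(-19, -1)), -3), -8) = Mul(Mul(Mul(7, Rational(-1, 19)), -3), -8) = Mul(Mul(Rational(-7, 19), -3), -8) = Mul(Rational(21, 19), -8) = Rational(-168, 19) ≈ -8.8421)
Mul(O, d) = Mul(Rational(-168, 19), Mul(Rational(1, 4), Pow(5, Rational(1, 2)))) = Mul(Rational(-42, 19), Pow(5, Rational(1, 2)))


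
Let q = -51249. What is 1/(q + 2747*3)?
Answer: -1/43008 ≈ -2.3251e-5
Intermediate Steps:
1/(q + 2747*3) = 1/(-51249 + 2747*3) = 1/(-51249 + 8241) = 1/(-43008) = -1/43008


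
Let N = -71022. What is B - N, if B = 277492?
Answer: 348514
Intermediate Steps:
B - N = 277492 - 1*(-71022) = 277492 + 71022 = 348514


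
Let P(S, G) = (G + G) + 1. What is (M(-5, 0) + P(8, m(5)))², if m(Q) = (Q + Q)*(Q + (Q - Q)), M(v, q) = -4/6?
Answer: 90601/9 ≈ 10067.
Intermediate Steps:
M(v, q) = -⅔ (M(v, q) = -4*⅙ = -⅔)
m(Q) = 2*Q² (m(Q) = (2*Q)*(Q + 0) = (2*Q)*Q = 2*Q²)
P(S, G) = 1 + 2*G (P(S, G) = 2*G + 1 = 1 + 2*G)
(M(-5, 0) + P(8, m(5)))² = (-⅔ + (1 + 2*(2*5²)))² = (-⅔ + (1 + 2*(2*25)))² = (-⅔ + (1 + 2*50))² = (-⅔ + (1 + 100))² = (-⅔ + 101)² = (301/3)² = 90601/9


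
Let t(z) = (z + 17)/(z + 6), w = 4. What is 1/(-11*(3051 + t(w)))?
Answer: -10/335841 ≈ -2.9776e-5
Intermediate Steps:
t(z) = (17 + z)/(6 + z)
1/(-11*(3051 + t(w))) = 1/(-11*(3051 + (17 + 4)/(6 + 4))) = 1/(-11*(3051 + 21/10)) = 1/(-11*30531/10) = 1/(-335841/10) = -10/335841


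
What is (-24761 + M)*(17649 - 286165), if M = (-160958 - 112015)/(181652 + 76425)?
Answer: 90313485043480/13583 ≈ 6.6490e+9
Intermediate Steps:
M = -14367/13583 (M = -272973/258077 = -272973*1/258077 = -14367/13583 ≈ -1.0577)
(-24761 + M)*(17649 - 286165) = (-24761 - 14367/13583)*(17649 - 286165) = -336343030/13583*(-268516) = 90313485043480/13583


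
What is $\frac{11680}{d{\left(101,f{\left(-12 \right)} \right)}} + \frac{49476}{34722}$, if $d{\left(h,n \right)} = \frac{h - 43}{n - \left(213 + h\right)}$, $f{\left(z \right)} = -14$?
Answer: $- \frac{11084875106}{167823} \approx -66051.0$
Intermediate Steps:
$d{\left(h,n \right)} = \frac{-43 + h}{-213 + n - h}$
$\frac{11680}{d{\left(101,f{\left(-12 \right)} \right)}} + \frac{49476}{34722} = \frac{11680}{\frac{1}{213 + 101 - -14} \left(43 - 101\right)} + \frac{49476}{34722} = \frac{11680}{\frac{1}{213 + 101 + 14} \left(43 - 101\right)} + 49476 \cdot \frac{1}{34722} = \frac{11680}{\frac{1}{328} \left(-58\right)} + \frac{8246}{5787} = \frac{11680}{- \frac{29}{164}} + \frac{8246}{5787} = 11680 \left(- \frac{164}{29}\right) + \frac{8246}{5787} = - \frac{1915520}{29} + \frac{8246}{5787} = - \frac{11084875106}{167823}$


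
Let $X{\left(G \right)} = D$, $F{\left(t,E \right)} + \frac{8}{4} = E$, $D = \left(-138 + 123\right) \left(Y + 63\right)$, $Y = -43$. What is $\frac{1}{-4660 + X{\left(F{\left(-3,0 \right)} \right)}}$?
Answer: $- \frac{1}{4960} \approx -0.00020161$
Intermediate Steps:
$D = -300$ ($D = \left(-138 + 123\right) \left(-43 + 63\right) = \left(-15\right) 20 = -300$)
$F{\left(t,E \right)} = -2 + E$
$X{\left(G \right)} = -300$
$\frac{1}{-4660 + X{\left(F{\left(-3,0 \right)} \right)}} = \frac{1}{-4660 - 300} = \frac{1}{-4960} = - \frac{1}{4960}$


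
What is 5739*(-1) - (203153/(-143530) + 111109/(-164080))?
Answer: -13510647855459/2355040240 ≈ -5736.9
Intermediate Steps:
5739*(-1) - (203153/(-143530) + 111109/(-164080)) = -5739 - (203153*(-1/143530) + 111109*(-1/164080)) = -5739 - (-203153/143530 - 111109/164080) = -5739 - 1*(-4928081901/2355040240) = -5739 + 4928081901/2355040240 = -13510647855459/2355040240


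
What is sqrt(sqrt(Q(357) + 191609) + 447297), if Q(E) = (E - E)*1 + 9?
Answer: sqrt(447297 + sqrt(191618)) ≈ 669.13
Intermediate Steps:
Q(E) = 9 (Q(E) = 0*1 + 9 = 0 + 9 = 9)
sqrt(sqrt(Q(357) + 191609) + 447297) = sqrt(sqrt(9 + 191609) + 447297) = sqrt(sqrt(191618) + 447297) = sqrt(447297 + sqrt(191618))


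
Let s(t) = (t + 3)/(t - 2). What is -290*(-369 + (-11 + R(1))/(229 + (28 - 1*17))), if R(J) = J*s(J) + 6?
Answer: 856167/8 ≈ 1.0702e+5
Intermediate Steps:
s(t) = (3 + t)/(-2 + t)
R(J) = 6 + J*(3 + J)/(-2 + J) (R(J) = J*((3 + J)/(-2 + J)) + 6 = J*(3 + J)/(-2 + J) + 6 = 6 + J*(3 + J)/(-2 + J))
-290*(-369 + (-11 + R(1))/(229 + (28 - 1*17))) = -290*(-369 + (-11 + (-12 + 1² + 9*1)/(-2 + 1))/(229 + (28 - 1*17))) = -290*(-369 + (-11 + (-12 + 1 + 9)/(-1))/(229 + (28 - 17))) = -290*(-369 + (-11 - 1*(-2))/(229 + 11)) = -290*(-369 + (-11 + 2)/240) = -290*(-369 - 9*1/240) = -290*(-369 - 3/80) = -290*(-29523/80) = 856167/8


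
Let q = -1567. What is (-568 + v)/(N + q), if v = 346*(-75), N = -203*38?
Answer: 26518/9281 ≈ 2.8572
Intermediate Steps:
N = -7714
v = -25950
(-568 + v)/(N + q) = (-568 - 25950)/(-7714 - 1567) = -26518/(-9281) = -26518*(-1/9281) = 26518/9281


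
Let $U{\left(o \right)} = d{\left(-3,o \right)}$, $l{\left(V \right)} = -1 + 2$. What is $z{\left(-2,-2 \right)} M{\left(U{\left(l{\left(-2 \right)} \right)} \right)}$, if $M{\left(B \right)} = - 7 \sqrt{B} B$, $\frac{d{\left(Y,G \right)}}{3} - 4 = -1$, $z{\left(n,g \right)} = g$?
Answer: $378$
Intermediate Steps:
$l{\left(V \right)} = 1$
$d{\left(Y,G \right)} = 9$ ($d{\left(Y,G \right)} = 12 + 3 \left(-1\right) = 12 - 3 = 9$)
$U{\left(o \right)} = 9$
$M{\left(B \right)} = - 7 B^{\frac{3}{2}}$
$z{\left(-2,-2 \right)} M{\left(U{\left(l{\left(-2 \right)} \right)} \right)} = - 2 \left(- 7 \cdot 9^{\frac{3}{2}}\right) = - 2 \left(\left(-7\right) 27\right) = \left(-2\right) \left(-189\right) = 378$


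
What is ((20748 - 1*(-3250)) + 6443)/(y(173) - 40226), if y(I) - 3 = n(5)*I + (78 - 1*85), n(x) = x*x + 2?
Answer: -10147/11853 ≈ -0.85607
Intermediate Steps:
n(x) = 2 + x**2 (n(x) = x**2 + 2 = 2 + x**2)
y(I) = -4 + 27*I (y(I) = 3 + ((2 + 5**2)*I + (78 - 1*85)) = 3 + ((2 + 25)*I + (78 - 85)) = 3 + (27*I - 7) = 3 + (-7 + 27*I) = -4 + 27*I)
((20748 - 1*(-3250)) + 6443)/(y(173) - 40226) = ((20748 - 1*(-3250)) + 6443)/((-4 + 27*173) - 40226) = ((20748 + 3250) + 6443)/((-4 + 4671) - 40226) = (23998 + 6443)/(4667 - 40226) = 30441/(-35559) = 30441*(-1/35559) = -10147/11853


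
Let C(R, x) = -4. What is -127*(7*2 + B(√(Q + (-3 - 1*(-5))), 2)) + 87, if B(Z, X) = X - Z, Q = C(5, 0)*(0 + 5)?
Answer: -1945 + 381*I*√2 ≈ -1945.0 + 538.82*I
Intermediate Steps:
Q = -20 (Q = -4*(0 + 5) = -4*5 = -20)
-127*(7*2 + B(√(Q + (-3 - 1*(-5))), 2)) + 87 = -127*(7*2 + (2 - √(-20 + (-3 - 1*(-5))))) + 87 = -127*(14 + (2 - √(-20 + (-3 + 5)))) + 87 = -127*(14 + (2 - √(-20 + 2))) + 87 = -127*(14 + (2 - √(-18))) + 87 = -127*(14 + (2 - 3*I*√2)) + 87 = -127*(16 - 3*I*√2) + 87 = (-2032 + 381*I*√2) + 87 = -1945 + 381*I*√2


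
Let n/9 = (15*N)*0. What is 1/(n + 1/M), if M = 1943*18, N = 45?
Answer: 34974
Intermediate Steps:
M = 34974
n = 0 (n = 9*((15*45)*0) = 9*(675*0) = 9*0 = 0)
1/(n + 1/M) = 1/(0 + 1/34974) = 1/(1/34974) = 34974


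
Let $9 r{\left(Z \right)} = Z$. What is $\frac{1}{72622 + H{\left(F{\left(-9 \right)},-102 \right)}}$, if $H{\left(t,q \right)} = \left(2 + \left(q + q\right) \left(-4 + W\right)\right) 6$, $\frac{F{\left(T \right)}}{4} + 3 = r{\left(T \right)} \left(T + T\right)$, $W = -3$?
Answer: $\frac{1}{81202} \approx 1.2315 \cdot 10^{-5}$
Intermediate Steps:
$r{\left(Z \right)} = \frac{Z}{9}$
$F{\left(T \right)} = -12 + \frac{8 T^{2}}{9}$ ($F{\left(T \right)} = -12 + 4 \frac{T}{9} \left(T + T\right) = -12 + 4 \frac{T}{9} \cdot 2 T = -12 + 4 \frac{2 T^{2}}{9} = -12 + \frac{8 T^{2}}{9}$)
$H{\left(t,q \right)} = 12 - 84 q$ ($H{\left(t,q \right)} = \left(2 + \left(q + q\right) \left(-4 - 3\right)\right) 6 = \left(2 + 2 q \left(-7\right)\right) 6 = \left(2 - 14 q\right) 6 = 12 - 84 q$)
$\frac{1}{72622 + H{\left(F{\left(-9 \right)},-102 \right)}} = \frac{1}{72622 + \left(12 - -8568\right)} = \frac{1}{72622 + \left(12 + 8568\right)} = \frac{1}{72622 + 8580} = \frac{1}{81202}$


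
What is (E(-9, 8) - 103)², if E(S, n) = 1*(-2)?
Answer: 11025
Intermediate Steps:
E(S, n) = -2
(E(-9, 8) - 103)² = (-2 - 103)² = (-105)² = 11025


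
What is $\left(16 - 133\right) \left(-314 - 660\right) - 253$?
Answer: $113705$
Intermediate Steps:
$\left(16 - 133\right) \left(-314 - 660\right) - 253 = \left(16 - 133\right) \left(-974\right) - 253 = \left(-117\right) \left(-974\right) - 253 = 113958 - 253 = 113705$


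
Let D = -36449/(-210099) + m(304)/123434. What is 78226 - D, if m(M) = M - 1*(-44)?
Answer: 1014329222269999/12966679983 ≈ 78226.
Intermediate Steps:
m(M) = 44 + M (m(M) = M + 44 = 44 + M)
D = 2286080159/12966679983 (D = -36449/(-210099) + (44 + 304)/123434 = -36449*(-1/210099) + 348*(1/123434) = 36449/210099 + 174/61717 = 2286080159/12966679983 ≈ 0.17630)
78226 - D = 78226 - 1*2286080159/12966679983 = 78226 - 2286080159/12966679983 = 1014329222269999/12966679983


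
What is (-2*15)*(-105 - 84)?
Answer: 5670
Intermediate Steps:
(-2*15)*(-105 - 84) = -30*(-189) = 5670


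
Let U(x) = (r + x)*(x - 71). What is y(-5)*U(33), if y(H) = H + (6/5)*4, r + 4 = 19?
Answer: 1824/5 ≈ 364.80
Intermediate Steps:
r = 15 (r = -4 + 19 = 15)
y(H) = 24/5 + H (y(H) = H + (6*(1/5))*4 = H + (6/5)*4 = H + 24/5 = 24/5 + H)
U(x) = (-71 + x)*(15 + x) (U(x) = (15 + x)*(x - 71) = (15 + x)*(-71 + x) = (-71 + x)*(15 + x))
y(-5)*U(33) = (24/5 - 5)*(-1065 + 33**2 - 56*33) = -(-1065 + 1089 - 1848)/5 = -1/5*(-1824) = 1824/5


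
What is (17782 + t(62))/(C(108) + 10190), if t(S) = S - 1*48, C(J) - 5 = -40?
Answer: 5932/3385 ≈ 1.7524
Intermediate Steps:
C(J) = -35 (C(J) = 5 - 40 = -35)
t(S) = -48 + S (t(S) = S - 48 = -48 + S)
(17782 + t(62))/(C(108) + 10190) = (17782 + (-48 + 62))/(-35 + 10190) = (17782 + 14)/10155 = 17796*(1/10155) = 5932/3385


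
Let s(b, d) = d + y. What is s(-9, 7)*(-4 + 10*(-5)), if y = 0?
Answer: -378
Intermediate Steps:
s(b, d) = d (s(b, d) = d + 0 = d)
s(-9, 7)*(-4 + 10*(-5)) = 7*(-4 + 10*(-5)) = 7*(-4 - 50) = 7*(-54) = -378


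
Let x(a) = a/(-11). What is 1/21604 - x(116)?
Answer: 227825/21604 ≈ 10.546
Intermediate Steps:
x(a) = -a/11 (x(a) = a*(-1/11) = -a/11)
1/21604 - x(116) = 1/21604 - (-1)*116/11 = 1/21604 - 1*(-116/11) = 1/21604 + 116/11 = 227825/21604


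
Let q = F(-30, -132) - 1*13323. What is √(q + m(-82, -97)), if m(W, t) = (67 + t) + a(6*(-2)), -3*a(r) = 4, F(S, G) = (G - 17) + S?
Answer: 10*I*√1218/3 ≈ 116.33*I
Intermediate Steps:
F(S, G) = -17 + G + S (F(S, G) = (-17 + G) + S = -17 + G + S)
a(r) = -4/3 (a(r) = -⅓*4 = -4/3)
m(W, t) = 197/3 + t (m(W, t) = (67 + t) - 4/3 = 197/3 + t)
q = -13502 (q = (-17 - 132 - 30) - 1*13323 = -179 - 13323 = -13502)
√(q + m(-82, -97)) = √(-13502 + (197/3 - 97)) = √(-13502 - 94/3) = √(-40600/3) = 10*I*√1218/3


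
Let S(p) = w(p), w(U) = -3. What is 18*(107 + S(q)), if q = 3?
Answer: 1872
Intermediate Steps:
S(p) = -3
18*(107 + S(q)) = 18*(107 - 3) = 18*104 = 1872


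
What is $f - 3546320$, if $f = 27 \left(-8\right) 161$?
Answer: $-3581096$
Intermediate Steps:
$f = -34776$ ($f = \left(-216\right) 161 = -34776$)
$f - 3546320 = -34776 - 3546320 = -3581096$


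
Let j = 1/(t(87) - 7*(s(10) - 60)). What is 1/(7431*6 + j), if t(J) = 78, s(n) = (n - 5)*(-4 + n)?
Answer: 288/12840769 ≈ 2.2429e-5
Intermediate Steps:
s(n) = (-5 + n)*(-4 + n)
j = 1/288 (j = 1/(78 - 7*((20 + 10**2 - 9*10) - 60)) = 1/(78 - 7*((20 + 100 - 90) - 60)) = 1/(78 - 7*(30 - 60)) = 1/(78 - 7*(-30)) = 1/(78 + 210) = 1/288 ≈ 0.0034722)
1/(7431*6 + j) = 1/(7431*6 + 1/288) = 1/(44586 + 1/288) = 1/(12840769/288) = 288/12840769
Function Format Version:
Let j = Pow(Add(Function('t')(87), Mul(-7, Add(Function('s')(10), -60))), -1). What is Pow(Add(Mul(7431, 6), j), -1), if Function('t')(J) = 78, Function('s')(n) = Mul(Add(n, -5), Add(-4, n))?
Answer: Rational(288, 12840769) ≈ 2.2429e-5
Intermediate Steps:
Function('s')(n) = Mul(Add(-5, n), Add(-4, n))
j = Rational(1, 288) (j = Pow(Add(78, Mul(-7, Add(Add(20, Pow(10, 2), Mul(-9, 10)), -60))), -1) = Pow(Add(78, Mul(-7, Add(Add(20, 100, -90), -60))), -1) = Pow(Add(78, Mul(-7, Add(30, -60))), -1) = Pow(Add(78, Mul(-7, -30)), -1) = Pow(Add(78, 210), -1) = Pow(288, -1) = Rational(1, 288) ≈ 0.0034722)
Pow(Add(Mul(7431, 6), j), -1) = Pow(Add(Mul(7431, 6), Rational(1, 288)), -1) = Pow(Add(44586, Rational(1, 288)), -1) = Pow(Rational(12840769, 288), -1) = Rational(288, 12840769)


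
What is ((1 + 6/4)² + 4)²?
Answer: 1681/16 ≈ 105.06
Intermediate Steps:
((1 + 6/4)² + 4)² = ((1 + 6*(¼))² + 4)² = ((1 + 3/2)² + 4)² = ((5/2)² + 4)² = (25/4 + 4)² = (41/4)² = 1681/16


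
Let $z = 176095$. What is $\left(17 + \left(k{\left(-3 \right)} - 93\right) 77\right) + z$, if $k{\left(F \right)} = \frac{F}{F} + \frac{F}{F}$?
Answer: $169105$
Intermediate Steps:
$k{\left(F \right)} = 2$ ($k{\left(F \right)} = 1 + 1 = 2$)
$\left(17 + \left(k{\left(-3 \right)} - 93\right) 77\right) + z = \left(17 + \left(2 - 93\right) 77\right) + 176095 = \left(17 - 7007\right) + 176095 = -6990 + 176095 = 169105$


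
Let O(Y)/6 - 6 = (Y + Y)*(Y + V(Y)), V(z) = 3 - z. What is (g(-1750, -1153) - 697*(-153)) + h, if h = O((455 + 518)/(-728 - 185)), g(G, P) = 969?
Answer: 98245770/913 ≈ 1.0761e+5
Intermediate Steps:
O(Y) = 36 + 36*Y (O(Y) = 36 + 6*((Y + Y)*(Y + (3 - Y))) = 36 + 6*((2*Y)*3) = 36 + 6*(6*Y) = 36 + 36*Y)
h = -2160/913 (h = 36 + 36*((455 + 518)/(-728 - 185)) = 36 + 36*(973/(-913)) = 36 + 36*(973*(-1/913)) = 36 + 36*(-973/913) = 36 - 35028/913 = -2160/913 ≈ -2.3658)
(g(-1750, -1153) - 697*(-153)) + h = (969 - 697*(-153)) - 2160/913 = (969 + 106641) - 2160/913 = 107610 - 2160/913 = 98245770/913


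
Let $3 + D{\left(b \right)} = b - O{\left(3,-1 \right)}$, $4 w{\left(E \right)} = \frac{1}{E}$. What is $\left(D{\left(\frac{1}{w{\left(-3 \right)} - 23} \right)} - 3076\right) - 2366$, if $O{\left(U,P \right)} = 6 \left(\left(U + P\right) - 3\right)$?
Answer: $- \frac{1506615}{277} \approx -5439.0$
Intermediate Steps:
$O{\left(U,P \right)} = -18 + 6 P + 6 U$ ($O{\left(U,P \right)} = 6 \left(\left(P + U\right) - 3\right) = 6 \left(-3 + P + U\right) = -18 + 6 P + 6 U$)
$w{\left(E \right)} = \frac{1}{4 E}$
$D{\left(b \right)} = 3 + b$ ($D{\left(b \right)} = -3 - \left(-18 - 6 + 18 - b\right) = -3 + \left(b - \left(-18 - 6 + 18\right)\right) = -3 + \left(b - -6\right) = -3 + \left(b + 6\right) = -3 + \left(6 + b\right) = 3 + b$)
$\left(D{\left(\frac{1}{w{\left(-3 \right)} - 23} \right)} - 3076\right) - 2366 = \left(\left(3 + \frac{1}{\frac{1}{4 \left(-3\right)} - 23}\right) - 3076\right) - 2366 = \left(\left(3 + \frac{1}{\frac{1}{4} \left(- \frac{1}{3}\right) - 23}\right) - 3076\right) - 2366 = \left(\left(3 + \frac{1}{- \frac{1}{12} - 23}\right) - 3076\right) - 2366 = \left(\left(3 + \frac{1}{- \frac{277}{12}}\right) - 3076\right) - 2366 = \left(\left(3 - \frac{12}{277}\right) - 3076\right) - 2366 = \left(\frac{819}{277} - 3076\right) - 2366 = - \frac{851233}{277} - 2366 = - \frac{1506615}{277}$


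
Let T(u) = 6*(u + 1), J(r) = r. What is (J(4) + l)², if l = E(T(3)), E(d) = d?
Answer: 784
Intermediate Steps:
T(u) = 6 + 6*u (T(u) = 6*(1 + u) = 6 + 6*u)
l = 24 (l = 6 + 6*3 = 6 + 18 = 24)
(J(4) + l)² = (4 + 24)² = 28² = 784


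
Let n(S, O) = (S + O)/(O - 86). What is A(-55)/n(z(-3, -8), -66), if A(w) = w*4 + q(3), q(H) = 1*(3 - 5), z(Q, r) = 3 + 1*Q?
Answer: -5624/11 ≈ -511.27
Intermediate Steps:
z(Q, r) = 3 + Q
n(S, O) = (O + S)/(-86 + O)
q(H) = -2 (q(H) = 1*(-2) = -2)
A(w) = -2 + 4*w (A(w) = w*4 - 2 = 4*w - 2 = -2 + 4*w)
A(-55)/n(z(-3, -8), -66) = (-2 + 4*(-55))/(((-66 + (3 - 3))/(-86 - 66))) = (-2 - 220)/(((-66 + 0)/(-152))) = -222/((-1/152*(-66))) = -222/33/76 = -222*76/33 = -5624/11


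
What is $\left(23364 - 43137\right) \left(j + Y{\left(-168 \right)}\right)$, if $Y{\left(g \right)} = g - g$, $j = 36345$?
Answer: $-718649685$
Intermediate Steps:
$Y{\left(g \right)} = 0$
$\left(23364 - 43137\right) \left(j + Y{\left(-168 \right)}\right) = \left(23364 - 43137\right) \left(36345 + 0\right) = \left(-19773\right) 36345 = -718649685$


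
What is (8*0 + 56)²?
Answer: 3136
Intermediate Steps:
(8*0 + 56)² = (0 + 56)² = 56² = 3136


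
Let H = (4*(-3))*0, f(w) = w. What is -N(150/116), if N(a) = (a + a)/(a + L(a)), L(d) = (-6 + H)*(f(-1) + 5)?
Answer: 50/439 ≈ 0.11390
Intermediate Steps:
H = 0 (H = -12*0 = 0)
L(d) = -24 (L(d) = (-6 + 0)*(-1 + 5) = -6*4 = -24)
N(a) = 2*a/(-24 + a) (N(a) = (a + a)/(a - 24) = (2*a)/(-24 + a) = 2*a/(-24 + a))
-N(150/116) = -2*150/116/(-24 + 150/116) = -2*150*(1/116)/(-24 + 150*(1/116)) = -2*75/(58*(-24 + 75/58)) = -2*75/(58*(-1317/58)) = -2*75*(-58)/(58*1317) = -1*(-50/439) = 50/439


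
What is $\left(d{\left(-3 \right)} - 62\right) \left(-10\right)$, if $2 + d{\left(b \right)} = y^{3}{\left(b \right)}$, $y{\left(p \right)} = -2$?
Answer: $720$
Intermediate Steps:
$d{\left(b \right)} = -10$ ($d{\left(b \right)} = -2 + \left(-2\right)^{3} = -2 - 8 = -10$)
$\left(d{\left(-3 \right)} - 62\right) \left(-10\right) = \left(-10 - 62\right) \left(-10\right) = \left(-72\right) \left(-10\right) = 720$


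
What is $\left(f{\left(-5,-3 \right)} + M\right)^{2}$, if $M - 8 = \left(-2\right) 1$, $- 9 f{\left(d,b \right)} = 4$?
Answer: $\frac{2500}{81} \approx 30.864$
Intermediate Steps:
$f{\left(d,b \right)} = - \frac{4}{9}$ ($f{\left(d,b \right)} = \left(- \frac{1}{9}\right) 4 = - \frac{4}{9}$)
$M = 6$ ($M = 8 - 2 = 6$)
$\left(f{\left(-5,-3 \right)} + M\right)^{2} = \left(- \frac{4}{9} + 6\right)^{2} = \left(\frac{50}{9}\right)^{2} = \frac{2500}{81}$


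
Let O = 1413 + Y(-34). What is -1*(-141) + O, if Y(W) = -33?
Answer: 1521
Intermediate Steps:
O = 1380 (O = 1413 - 33 = 1380)
-1*(-141) + O = -1*(-141) + 1380 = 141 + 1380 = 1521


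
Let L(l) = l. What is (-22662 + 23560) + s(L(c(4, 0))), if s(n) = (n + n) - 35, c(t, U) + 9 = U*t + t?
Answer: 853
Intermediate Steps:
c(t, U) = -9 + t + U*t (c(t, U) = -9 + (U*t + t) = -9 + (t + U*t) = -9 + t + U*t)
s(n) = -35 + 2*n (s(n) = 2*n - 35 = -35 + 2*n)
(-22662 + 23560) + s(L(c(4, 0))) = (-22662 + 23560) + (-35 + 2*(-9 + 4 + 0*4)) = 898 + (-35 + 2*(-9 + 4 + 0)) = 898 + (-35 + 2*(-5)) = 898 + (-35 - 10) = 898 - 45 = 853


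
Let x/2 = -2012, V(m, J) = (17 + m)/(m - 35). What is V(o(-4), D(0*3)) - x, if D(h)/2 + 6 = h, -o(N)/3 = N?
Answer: 92523/23 ≈ 4022.7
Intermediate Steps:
o(N) = -3*N
D(h) = -12 + 2*h
V(m, J) = (17 + m)/(-35 + m)
x = -4024 (x = 2*(-2012) = -4024)
V(o(-4), D(0*3)) - x = (17 - 3*(-4))/(-35 - 3*(-4)) - 1*(-4024) = (17 + 12)/(-35 + 12) + 4024 = 29/(-23) + 4024 = -1/23*29 + 4024 = -29/23 + 4024 = 92523/23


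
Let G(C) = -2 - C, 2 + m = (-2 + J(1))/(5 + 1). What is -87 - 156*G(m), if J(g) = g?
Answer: -113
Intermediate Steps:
m = -13/6 (m = -2 + (-2 + 1)/(5 + 1) = -2 - 1/6 = -13/6 ≈ -2.1667)
-87 - 156*G(m) = -87 - 156*(-2 - 1*(-13/6)) = -87 - 156*(-2 + 13/6) = -87 - 156*1/6 = -87 - 26 = -113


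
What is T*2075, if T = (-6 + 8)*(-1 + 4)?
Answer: 12450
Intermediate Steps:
T = 6 (T = 2*3 = 6)
T*2075 = 6*2075 = 12450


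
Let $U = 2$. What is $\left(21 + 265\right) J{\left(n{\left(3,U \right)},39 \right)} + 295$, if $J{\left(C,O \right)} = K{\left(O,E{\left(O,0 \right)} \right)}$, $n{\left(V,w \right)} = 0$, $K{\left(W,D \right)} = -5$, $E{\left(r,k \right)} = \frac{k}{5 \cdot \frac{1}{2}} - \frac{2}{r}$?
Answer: $-1135$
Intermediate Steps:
$E{\left(r,k \right)} = - \frac{2}{r} + \frac{2 k}{5}$ ($E{\left(r,k \right)} = \frac{k}{5 \cdot \frac{1}{2}} - \frac{2}{r} = \frac{k}{\frac{5}{2}} - \frac{2}{r} = k \frac{2}{5} - \frac{2}{r} = \frac{2 k}{5} - \frac{2}{r} = - \frac{2}{r} + \frac{2 k}{5}$)
$J{\left(C,O \right)} = -5$
$\left(21 + 265\right) J{\left(n{\left(3,U \right)},39 \right)} + 295 = \left(21 + 265\right) \left(-5\right) + 295 = 286 \left(-5\right) + 295 = -1430 + 295 = -1135$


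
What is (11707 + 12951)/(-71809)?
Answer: -24658/71809 ≈ -0.34338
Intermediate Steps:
(11707 + 12951)/(-71809) = 24658*(-1/71809) = -24658/71809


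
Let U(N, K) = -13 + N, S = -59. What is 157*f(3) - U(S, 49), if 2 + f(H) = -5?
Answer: -1027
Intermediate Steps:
f(H) = -7 (f(H) = -2 - 5 = -7)
157*f(3) - U(S, 49) = 157*(-7) - (-13 - 59) = -1099 - 1*(-72) = -1099 + 72 = -1027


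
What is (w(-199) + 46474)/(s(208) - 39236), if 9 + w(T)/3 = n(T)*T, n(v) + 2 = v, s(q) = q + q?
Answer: -41611/9705 ≈ -4.2876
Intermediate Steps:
s(q) = 2*q
n(v) = -2 + v
w(T) = -27 + 3*T*(-2 + T) (w(T) = -27 + 3*((-2 + T)*T) = -27 + 3*(T*(-2 + T)) = -27 + 3*T*(-2 + T))
(w(-199) + 46474)/(s(208) - 39236) = ((-27 + 3*(-199)*(-2 - 199)) + 46474)/(2*208 - 39236) = ((-27 + 3*(-199)*(-201)) + 46474)/(416 - 39236) = ((-27 + 119997) + 46474)/(-38820) = (119970 + 46474)*(-1/38820) = 166444*(-1/38820) = -41611/9705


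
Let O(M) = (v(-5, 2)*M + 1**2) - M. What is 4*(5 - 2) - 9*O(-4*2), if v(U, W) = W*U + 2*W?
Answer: -501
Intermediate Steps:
v(U, W) = 2*W + U*W (v(U, W) = U*W + 2*W = 2*W + U*W)
O(M) = 1 - 7*M (O(M) = ((2*(2 - 5))*M + 1**2) - M = ((2*(-3))*M + 1) - M = (-6*M + 1) - M = (1 - 6*M) - M = 1 - 7*M)
4*(5 - 2) - 9*O(-4*2) = 4*(5 - 2) - 9*(1 - (-28)*2) = 4*3 - 9*(1 - 7*(-8)) = 12 - 9*(1 + 56) = 12 - 9*57 = 12 - 513 = -501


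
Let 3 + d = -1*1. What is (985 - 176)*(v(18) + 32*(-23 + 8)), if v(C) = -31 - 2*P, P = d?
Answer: -406927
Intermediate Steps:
d = -4 (d = -3 - 1*1 = -3 - 1 = -4)
P = -4
v(C) = -23 (v(C) = -31 - 2*(-4) = -31 - 1*(-8) = -31 + 8 = -23)
(985 - 176)*(v(18) + 32*(-23 + 8)) = (985 - 176)*(-23 + 32*(-23 + 8)) = 809*(-23 + 32*(-15)) = 809*(-23 - 480) = 809*(-503) = -406927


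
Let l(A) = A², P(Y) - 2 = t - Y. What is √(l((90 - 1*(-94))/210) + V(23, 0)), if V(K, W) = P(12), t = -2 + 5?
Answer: I*√68711/105 ≈ 2.4965*I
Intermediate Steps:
t = 3
P(Y) = 5 - Y (P(Y) = 2 + (3 - Y) = 5 - Y)
V(K, W) = -7 (V(K, W) = 5 - 1*12 = 5 - 12 = -7)
√(l((90 - 1*(-94))/210) + V(23, 0)) = √(((90 - 1*(-94))/210)² - 7) = √(((90 + 94)*(1/210))² - 7) = √((184*(1/210))² - 7) = √((92/105)² - 7) = √(8464/11025 - 7) = √(-68711/11025) = I*√68711/105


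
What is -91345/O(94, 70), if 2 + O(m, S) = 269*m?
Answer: -91345/25284 ≈ -3.6128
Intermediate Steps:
O(m, S) = -2 + 269*m
-91345/O(94, 70) = -91345/(-2 + 269*94) = -91345/(-2 + 25286) = -91345/25284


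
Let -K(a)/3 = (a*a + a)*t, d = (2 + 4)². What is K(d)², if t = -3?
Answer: 143712144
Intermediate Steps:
d = 36 (d = 6² = 36)
K(a) = 9*a + 9*a² (K(a) = -3*(a*a + a)*(-3) = -3*(a² + a)*(-3) = -3*(a + a²)*(-3) = -3*(-3*a - 3*a²) = 9*a + 9*a²)
K(d)² = (9*36*(1 + 36))² = (9*36*37)² = 11988² = 143712144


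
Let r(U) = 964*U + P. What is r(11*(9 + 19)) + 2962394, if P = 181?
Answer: 3259487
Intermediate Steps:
r(U) = 181 + 964*U (r(U) = 964*U + 181 = 181 + 964*U)
r(11*(9 + 19)) + 2962394 = (181 + 964*(11*(9 + 19))) + 2962394 = (181 + 964*(11*28)) + 2962394 = (181 + 964*308) + 2962394 = (181 + 296912) + 2962394 = 297093 + 2962394 = 3259487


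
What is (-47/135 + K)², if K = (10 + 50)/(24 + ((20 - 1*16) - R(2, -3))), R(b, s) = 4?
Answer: 337561/72900 ≈ 4.6305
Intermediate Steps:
K = 5/2 (K = (10 + 50)/(24 + ((20 - 1*16) - 1*4)) = 60/(24 + ((20 - 16) - 4)) = 60/(24 + (4 - 4)) = 60/(24 + 0) = 60/24 = 60*(1/24) = 5/2 ≈ 2.5000)
(-47/135 + K)² = (-47/135 + 5/2)² = (581/270)² = 337561/72900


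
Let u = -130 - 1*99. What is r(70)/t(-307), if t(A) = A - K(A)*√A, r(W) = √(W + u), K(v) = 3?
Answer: -√159/(-307*I + 3*√307) ≈ -0.0068322 - 0.039904*I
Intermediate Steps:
u = -229 (u = -130 - 99 = -229)
r(W) = √(-229 + W) (r(W) = √(W - 229) = √(-229 + W))
t(A) = A - 3*√A
r(70)/t(-307) = √(-229 + 70)/(-307 - 3*I*√307) = √(-159)/(-307 - 3*I*√307) = (I*√159)/(-307 - 3*I*√307) = I*√159/(-307 - 3*I*√307)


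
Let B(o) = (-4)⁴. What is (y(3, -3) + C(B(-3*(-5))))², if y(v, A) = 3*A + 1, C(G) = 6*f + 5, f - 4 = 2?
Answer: 1089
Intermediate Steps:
f = 6 (f = 4 + 2 = 6)
B(o) = 256
C(G) = 41 (C(G) = 6*6 + 5 = 36 + 5 = 41)
y(v, A) = 1 + 3*A
(y(3, -3) + C(B(-3*(-5))))² = ((1 + 3*(-3)) + 41)² = ((1 - 9) + 41)² = (-8 + 41)² = 33² = 1089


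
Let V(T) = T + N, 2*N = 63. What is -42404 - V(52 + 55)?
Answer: -85085/2 ≈ -42543.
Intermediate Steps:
N = 63/2 (N = (1/2)*63 = 63/2 ≈ 31.500)
V(T) = 63/2 + T (V(T) = T + 63/2 = 63/2 + T)
-42404 - V(52 + 55) = -42404 - (63/2 + (52 + 55)) = -42404 - (63/2 + 107) = -42404 - 1*277/2 = -42404 - 277/2 = -85085/2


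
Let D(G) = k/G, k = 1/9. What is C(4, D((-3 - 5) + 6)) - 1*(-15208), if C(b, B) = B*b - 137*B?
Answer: 273877/18 ≈ 15215.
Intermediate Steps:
k = ⅑ ≈ 0.11111
D(G) = 1/(9*G)
C(b, B) = -137*B + B*b
C(4, D((-3 - 5) + 6)) - 1*(-15208) = (1/(9*((-3 - 5) + 6)))*(-137 + 4) - 1*(-15208) = (1/(9*(-8 + 6)))*(-133) + 15208 = ((⅑)/(-2))*(-133) + 15208 = ((⅑)*(-½))*(-133) + 15208 = -1/18*(-133) + 15208 = 133/18 + 15208 = 273877/18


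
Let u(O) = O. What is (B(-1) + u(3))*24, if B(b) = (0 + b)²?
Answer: 96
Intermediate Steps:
B(b) = b²
(B(-1) + u(3))*24 = ((-1)² + 3)*24 = (1 + 3)*24 = 4*24 = 96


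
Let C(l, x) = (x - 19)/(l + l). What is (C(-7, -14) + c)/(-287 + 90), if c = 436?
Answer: -6137/2758 ≈ -2.2252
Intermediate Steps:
C(l, x) = (-19 + x)/(2*l) (C(l, x) = (-19 + x)/((2*l)) = (-19 + x)*(1/(2*l)) = (-19 + x)/(2*l))
(C(-7, -14) + c)/(-287 + 90) = ((1/2)*(-19 - 14)/(-7) + 436)/(-287 + 90) = ((1/2)*(-1/7)*(-33) + 436)/(-197) = (33/14 + 436)*(-1/197) = (6137/14)*(-1/197) = -6137/2758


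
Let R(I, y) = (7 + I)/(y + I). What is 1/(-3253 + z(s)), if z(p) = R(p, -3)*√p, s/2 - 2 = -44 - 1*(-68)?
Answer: -7810453/25407222597 - 5782*√13/25407222597 ≈ -0.00030823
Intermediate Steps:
R(I, y) = (7 + I)/(I + y)
s = 52 (s = 4 + 2*(-44 - 1*(-68)) = 4 + 2*(-44 + 68) = 4 + 2*24 = 4 + 48 = 52)
z(p) = √p*(7 + p)/(-3 + p) (z(p) = ((7 + p)/(p - 3))*√p = ((7 + p)/(-3 + p))*√p = √p*(7 + p)/(-3 + p))
1/(-3253 + z(s)) = 1/(-3253 + √52*(7 + 52)/(-3 + 52)) = 1/(-3253 + (2*√13)*59/49) = 1/(-3253 + (2*√13)*(1/49)*59) = 1/(-3253 + 118*√13/49)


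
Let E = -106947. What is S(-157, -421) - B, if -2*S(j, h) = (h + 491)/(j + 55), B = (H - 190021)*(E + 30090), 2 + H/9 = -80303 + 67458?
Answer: -2396069852581/102 ≈ -2.3491e+10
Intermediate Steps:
H = -115623 (H = -18 + 9*(-80303 + 67458) = -18 + 9*(-12845) = -18 - 115605 = -115623)
B = 23490880908 (B = (-115623 - 190021)*(-106947 + 30090) = -305644*(-76857) = 23490880908)
S(j, h) = -(491 + h)/(2*(55 + j)) (S(j, h) = -(h + 491)/(2*(j + 55)) = -(491 + h)/(2*(55 + j)))
S(-157, -421) - B = (-491 - 1*(-421))/(2*(55 - 157)) - 1*23490880908 = (½)*(-491 + 421)/(-102) - 23490880908 = (½)*(-1/102)*(-70) - 23490880908 = 35/102 - 23490880908 = -2396069852581/102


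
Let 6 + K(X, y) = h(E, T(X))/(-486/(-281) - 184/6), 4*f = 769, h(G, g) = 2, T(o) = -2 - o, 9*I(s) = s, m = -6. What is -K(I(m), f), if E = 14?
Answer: 74025/12197 ≈ 6.0691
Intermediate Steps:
I(s) = s/9
f = 769/4 (f = (¼)*769 = 769/4 ≈ 192.25)
K(X, y) = -74025/12197 (K(X, y) = -6 + 2/(-486/(-281) - 184/6) = -6 + 2/(-486*(-1/281) - 184*⅙) = -6 + 2/(486/281 - 92/3) = -6 + 2/(-24394/843) = -6 + 2*(-843/24394) = -6 - 843/12197 = -74025/12197)
-K(I(m), f) = -1*(-74025/12197) = 74025/12197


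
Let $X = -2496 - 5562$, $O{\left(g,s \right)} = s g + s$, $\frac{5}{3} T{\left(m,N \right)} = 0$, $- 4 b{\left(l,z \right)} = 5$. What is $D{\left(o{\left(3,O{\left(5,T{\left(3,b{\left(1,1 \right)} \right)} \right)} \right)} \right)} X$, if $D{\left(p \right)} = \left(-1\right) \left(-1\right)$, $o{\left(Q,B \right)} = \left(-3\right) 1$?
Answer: $-8058$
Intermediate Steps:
$b{\left(l,z \right)} = - \frac{5}{4}$ ($b{\left(l,z \right)} = \left(- \frac{1}{4}\right) 5 = - \frac{5}{4}$)
$T{\left(m,N \right)} = 0$ ($T{\left(m,N \right)} = \frac{3}{5} \cdot 0 = 0$)
$O{\left(g,s \right)} = s + g s$ ($O{\left(g,s \right)} = g s + s = s + g s$)
$o{\left(Q,B \right)} = -3$
$D{\left(p \right)} = 1$
$X = -8058$ ($X = -2496 - 5562 = -8058$)
$D{\left(o{\left(3,O{\left(5,T{\left(3,b{\left(1,1 \right)} \right)} \right)} \right)} \right)} X = 1 \left(-8058\right) = -8058$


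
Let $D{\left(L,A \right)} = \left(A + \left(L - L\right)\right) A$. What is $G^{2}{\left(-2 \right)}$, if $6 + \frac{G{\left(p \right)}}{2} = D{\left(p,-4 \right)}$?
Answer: $400$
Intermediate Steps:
$D{\left(L,A \right)} = A^{2}$ ($D{\left(L,A \right)} = \left(A + 0\right) A = A A = A^{2}$)
$G{\left(p \right)} = 20$ ($G{\left(p \right)} = -12 + 2 \left(-4\right)^{2} = -12 + 2 \cdot 16 = -12 + 32 = 20$)
$G^{2}{\left(-2 \right)} = 20^{2} = 400$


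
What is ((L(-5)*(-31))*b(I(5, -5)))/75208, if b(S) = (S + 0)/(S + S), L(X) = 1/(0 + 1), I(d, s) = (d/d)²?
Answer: -31/150416 ≈ -0.00020610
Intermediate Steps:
I(d, s) = 1 (I(d, s) = 1² = 1)
L(X) = 1 (L(X) = 1/1 = 1)
b(S) = ½ (b(S) = S/((2*S)) = S*(1/(2*S)) = ½)
((L(-5)*(-31))*b(I(5, -5)))/75208 = ((1*(-31))*(½))/75208 = -31*½*(1/75208) = -31/2*1/75208 = -31/150416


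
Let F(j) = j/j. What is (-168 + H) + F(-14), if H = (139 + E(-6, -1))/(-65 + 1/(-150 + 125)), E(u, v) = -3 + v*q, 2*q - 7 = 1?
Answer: -45807/271 ≈ -169.03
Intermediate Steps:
q = 4 (q = 7/2 + (½)*1 = 7/2 + ½ = 4)
E(u, v) = -3 + 4*v (E(u, v) = -3 + v*4 = -3 + 4*v)
F(j) = 1
H = -550/271 (H = (139 + (-3 + 4*(-1)))/(-65 + 1/(-150 + 125)) = (139 + (-3 - 4))/(-65 + 1/(-25)) = (139 - 7)/(-65 - 1/25) = 132/(-1626/25) = 132*(-25/1626) = -550/271 ≈ -2.0295)
(-168 + H) + F(-14) = (-168 - 550/271) + 1 = -46078/271 + 1 = -45807/271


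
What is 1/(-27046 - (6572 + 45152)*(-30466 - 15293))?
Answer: 1/2366811470 ≈ 4.2251e-10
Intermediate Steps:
1/(-27046 - (6572 + 45152)*(-30466 - 15293)) = 1/(-27046 - 51724*(-45759)) = 1/(-27046 - 1*(-2366838516)) = 1/(-27046 + 2366838516) = 1/2366811470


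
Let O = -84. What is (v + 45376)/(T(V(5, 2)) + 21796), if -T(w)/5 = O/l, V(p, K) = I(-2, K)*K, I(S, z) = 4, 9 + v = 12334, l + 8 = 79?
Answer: 4096771/1547936 ≈ 2.6466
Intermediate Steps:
l = 71 (l = -8 + 79 = 71)
v = 12325 (v = -9 + 12334 = 12325)
V(p, K) = 4*K
T(w) = 420/71 (T(w) = -(-420)/71 = -5*(-84/71) = 420/71)
(v + 45376)/(T(V(5, 2)) + 21796) = (12325 + 45376)/(420/71 + 21796) = 57701/(1547936/71) = 57701*(71/1547936) = 4096771/1547936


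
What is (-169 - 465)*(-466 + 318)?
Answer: 93832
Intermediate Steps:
(-169 - 465)*(-466 + 318) = -634*(-148) = 93832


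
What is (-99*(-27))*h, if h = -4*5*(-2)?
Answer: 106920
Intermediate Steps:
h = 40 (h = -20*(-2) = 40)
(-99*(-27))*h = -99*(-27)*40 = 2673*40 = 106920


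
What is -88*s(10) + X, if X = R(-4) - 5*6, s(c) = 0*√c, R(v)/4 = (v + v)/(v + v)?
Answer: -26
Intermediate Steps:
R(v) = 4 (R(v) = 4*((v + v)/(v + v)) = 4*((2*v)/((2*v))) = 4*((2*v)*(1/(2*v))) = 4*1 = 4)
s(c) = 0
X = -26 (X = 4 - 5*6 = 4 - 30 = -26)
-88*s(10) + X = -88*0 - 26 = 0 - 26 = -26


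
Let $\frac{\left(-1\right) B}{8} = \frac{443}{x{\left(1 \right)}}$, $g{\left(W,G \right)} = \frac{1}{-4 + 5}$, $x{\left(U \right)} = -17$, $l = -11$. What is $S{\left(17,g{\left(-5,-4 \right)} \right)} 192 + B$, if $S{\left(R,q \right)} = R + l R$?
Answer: $- \frac{551336}{17} \approx -32432.0$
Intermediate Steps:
$g{\left(W,G \right)} = 1$ ($g{\left(W,G \right)} = 1^{-1} = 1$)
$S{\left(R,q \right)} = - 10 R$ ($S{\left(R,q \right)} = R - 11 R = - 10 R$)
$B = \frac{3544}{17}$ ($B = - 8 \frac{443}{-17} = - 8 \cdot 443 \left(- \frac{1}{17}\right) = \left(-8\right) \left(- \frac{443}{17}\right) = \frac{3544}{17} \approx 208.47$)
$S{\left(17,g{\left(-5,-4 \right)} \right)} 192 + B = \left(-10\right) 17 \cdot 192 + \frac{3544}{17} = \left(-170\right) 192 + \frac{3544}{17} = -32640 + \frac{3544}{17} = - \frac{551336}{17}$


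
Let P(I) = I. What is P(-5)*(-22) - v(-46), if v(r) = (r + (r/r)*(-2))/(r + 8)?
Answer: 2066/19 ≈ 108.74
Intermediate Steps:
v(r) = (-2 + r)/(8 + r) (v(r) = (r + 1*(-2))/(8 + r) = (r - 2)/(8 + r) = (-2 + r)/(8 + r))
P(-5)*(-22) - v(-46) = -5*(-22) - (-2 - 46)/(8 - 46) = 110 - (-48)/(-38) = 110 - (-1)*(-48)/38 = 110 - 1*24/19 = 110 - 24/19 = 2066/19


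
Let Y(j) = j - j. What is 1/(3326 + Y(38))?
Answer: 1/3326 ≈ 0.00030066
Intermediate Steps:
Y(j) = 0
1/(3326 + Y(38)) = 1/(3326 + 0) = 1/3326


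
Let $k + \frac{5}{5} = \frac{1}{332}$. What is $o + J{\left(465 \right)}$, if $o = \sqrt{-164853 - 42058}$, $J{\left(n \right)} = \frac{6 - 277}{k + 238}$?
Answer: $- \frac{89972}{78685} + i \sqrt{206911} \approx -1.1434 + 454.87 i$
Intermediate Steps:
$k = - \frac{331}{332}$ ($k = -1 + \frac{1}{332} = - \frac{331}{332} \approx -0.99699$)
$J{\left(n \right)} = - \frac{89972}{78685}$ ($J{\left(n \right)} = \frac{6 - 277}{- \frac{331}{332} + 238} = - \frac{271}{\frac{78685}{332}} = \left(-271\right) \frac{332}{78685} = - \frac{89972}{78685}$)
$o = i \sqrt{206911}$ ($o = \sqrt{-206911} = i \sqrt{206911} \approx 454.87 i$)
$o + J{\left(465 \right)} = i \sqrt{206911} - \frac{89972}{78685} = - \frac{89972}{78685} + i \sqrt{206911}$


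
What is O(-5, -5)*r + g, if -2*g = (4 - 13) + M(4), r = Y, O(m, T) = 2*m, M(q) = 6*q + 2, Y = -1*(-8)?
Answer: -177/2 ≈ -88.500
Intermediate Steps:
Y = 8
M(q) = 2 + 6*q
r = 8
g = -17/2 (g = -((4 - 13) + (2 + 6*4))/2 = -(-9 + (2 + 24))/2 = -(-9 + 26)/2 = -½*17 = -17/2 ≈ -8.5000)
O(-5, -5)*r + g = (2*(-5))*8 - 17/2 = -10*8 - 17/2 = -80 - 17/2 = -177/2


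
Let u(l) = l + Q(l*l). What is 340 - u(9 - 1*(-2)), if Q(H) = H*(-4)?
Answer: 813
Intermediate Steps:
Q(H) = -4*H
u(l) = l - 4*l**2 (u(l) = l - 4*l*l = l - 4*l**2)
340 - u(9 - 1*(-2)) = 340 - (9 - 1*(-2))*(1 - 4*(9 - 1*(-2))) = 340 - (9 + 2)*(1 - 4*(9 + 2)) = 340 - 11*(1 - 4*11) = 340 - 11*(1 - 44) = 340 - 11*(-43) = 340 - 1*(-473) = 340 + 473 = 813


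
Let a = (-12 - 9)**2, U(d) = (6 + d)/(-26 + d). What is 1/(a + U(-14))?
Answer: 5/2206 ≈ 0.0022665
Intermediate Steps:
U(d) = (6 + d)/(-26 + d)
a = 441 (a = (-21)**2 = 441)
1/(a + U(-14)) = 1/(441 + (6 - 14)/(-26 - 14)) = 1/(441 - 8/(-40)) = 1/(441 - 1/40*(-8)) = 1/(441 + 1/5) = 1/(2206/5) = 5/2206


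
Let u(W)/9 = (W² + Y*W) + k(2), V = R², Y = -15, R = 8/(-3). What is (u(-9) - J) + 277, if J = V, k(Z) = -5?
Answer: 19520/9 ≈ 2168.9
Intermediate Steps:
R = -8/3 (R = 8*(-⅓) = -8/3 ≈ -2.6667)
V = 64/9 (V = (-8/3)² = 64/9 ≈ 7.1111)
u(W) = -45 - 135*W + 9*W² (u(W) = 9*((W² - 15*W) - 5) = 9*(-5 + W² - 15*W) = -45 - 135*W + 9*W²)
J = 64/9 ≈ 7.1111
(u(-9) - J) + 277 = ((-45 - 135*(-9) + 9*(-9)²) - 1*64/9) + 277 = ((-45 + 1215 + 9*81) - 64/9) + 277 = ((-45 + 1215 + 729) - 64/9) + 277 = (1899 - 64/9) + 277 = 17027/9 + 277 = 19520/9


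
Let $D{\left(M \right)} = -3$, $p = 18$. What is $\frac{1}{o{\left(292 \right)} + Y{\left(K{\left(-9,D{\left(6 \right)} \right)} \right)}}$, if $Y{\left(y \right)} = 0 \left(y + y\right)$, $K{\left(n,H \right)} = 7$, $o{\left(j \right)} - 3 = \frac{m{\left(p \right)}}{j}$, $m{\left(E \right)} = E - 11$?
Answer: $\frac{292}{883} \approx 0.33069$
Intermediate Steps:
$m{\left(E \right)} = -11 + E$
$o{\left(j \right)} = 3 + \frac{7}{j}$ ($o{\left(j \right)} = 3 + \frac{-11 + 18}{j} = 3 + \frac{7}{j}$)
$Y{\left(y \right)} = 0$ ($Y{\left(y \right)} = 0 \cdot 2 y = 0$)
$\frac{1}{o{\left(292 \right)} + Y{\left(K{\left(-9,D{\left(6 \right)} \right)} \right)}} = \frac{1}{\left(3 + \frac{7}{292}\right) + 0} = \frac{1}{\frac{883}{292} + 0} = \frac{1}{\frac{883}{292}} = \frac{292}{883}$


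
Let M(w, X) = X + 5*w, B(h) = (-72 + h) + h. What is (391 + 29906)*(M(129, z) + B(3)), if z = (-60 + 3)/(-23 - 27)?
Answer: 878825079/50 ≈ 1.7577e+7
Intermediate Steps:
B(h) = -72 + 2*h
z = 57/50 (z = -57/(-50) = -57*(-1/50) = 57/50 ≈ 1.1400)
(391 + 29906)*(M(129, z) + B(3)) = (391 + 29906)*((57/50 + 5*129) + (-72 + 2*3)) = 30297*((57/50 + 645) + (-72 + 6)) = 30297*(32307/50 - 66) = 30297*(29007/50) = 878825079/50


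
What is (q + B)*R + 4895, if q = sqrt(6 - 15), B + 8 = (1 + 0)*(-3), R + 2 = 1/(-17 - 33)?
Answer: 245861/50 - 303*I/50 ≈ 4917.2 - 6.06*I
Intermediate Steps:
R = -101/50 (R = -2 + 1/(-17 - 33) = -2 + 1/(-50) = -2 - 1/50 = -101/50 ≈ -2.0200)
B = -11 (B = -8 + (1 + 0)*(-3) = -8 + 1*(-3) = -8 - 3 = -11)
q = 3*I (q = sqrt(-9) = 3*I ≈ 3.0*I)
(q + B)*R + 4895 = (3*I - 11)*(-101/50) + 4895 = (-11 + 3*I)*(-101/50) + 4895 = (1111/50 - 303*I/50) + 4895 = 245861/50 - 303*I/50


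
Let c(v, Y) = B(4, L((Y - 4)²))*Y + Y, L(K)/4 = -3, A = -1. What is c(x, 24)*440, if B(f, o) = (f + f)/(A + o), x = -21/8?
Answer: 52800/13 ≈ 4061.5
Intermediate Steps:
L(K) = -12 (L(K) = 4*(-3) = -12)
x = -21/8 (x = -21*⅛ = -21/8 ≈ -2.6250)
B(f, o) = 2*f/(-1 + o) (B(f, o) = (f + f)/(-1 + o) = (2*f)/(-1 + o) = 2*f/(-1 + o))
c(v, Y) = 5*Y/13 (c(v, Y) = (2*4/(-1 - 12))*Y + Y = (2*4/(-13))*Y + Y = (2*4*(-1/13))*Y + Y = -8*Y/13 + Y = 5*Y/13)
c(x, 24)*440 = ((5/13)*24)*440 = (120/13)*440 = 52800/13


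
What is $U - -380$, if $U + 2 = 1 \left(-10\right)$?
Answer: $368$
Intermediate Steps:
$U = -12$ ($U = -2 + 1 \left(-10\right) = -2 - 10 = -12$)
$U - -380 = -12 - -380 = -12 + 380 = 368$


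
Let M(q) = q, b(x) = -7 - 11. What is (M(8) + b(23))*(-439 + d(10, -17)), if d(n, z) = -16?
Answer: 4550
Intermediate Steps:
b(x) = -18
(M(8) + b(23))*(-439 + d(10, -17)) = (8 - 18)*(-439 - 16) = -10*(-455) = 4550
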